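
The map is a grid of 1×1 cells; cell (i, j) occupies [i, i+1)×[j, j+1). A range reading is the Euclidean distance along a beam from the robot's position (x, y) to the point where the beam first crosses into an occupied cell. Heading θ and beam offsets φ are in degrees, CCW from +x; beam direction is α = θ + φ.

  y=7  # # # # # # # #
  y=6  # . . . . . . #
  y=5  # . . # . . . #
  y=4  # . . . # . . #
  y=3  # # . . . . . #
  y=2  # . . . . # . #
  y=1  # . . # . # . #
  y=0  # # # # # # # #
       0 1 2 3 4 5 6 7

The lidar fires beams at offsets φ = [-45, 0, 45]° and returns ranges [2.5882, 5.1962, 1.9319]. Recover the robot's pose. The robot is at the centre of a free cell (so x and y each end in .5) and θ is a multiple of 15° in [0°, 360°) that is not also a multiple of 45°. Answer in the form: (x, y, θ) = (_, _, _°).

(x, y, θ) = (6.5, 6.5, 240°)

Enumerate (i+0.5, j+0.5, θ) over the 30 free cells and 16 admissible headings. For each, cast all 3 beams and compare to the given ranges.
  (2.5, 3.5, 120°): beam 1 = 1.9319 ≠ 2.5882 ✗
  (6.5, 1.5, 195°): beam 1 = 0.5774 ≠ 2.5882 ✗
  (4.5, 1.5, 330°): beam 1 = 0.5176 ≠ 2.5882 ✗
  (2.5, 4.5, 345°): beam 1 = 2.8868 ≠ 2.5882 ✗
  (5.5, 5.5, 255°): beam 1 = 1.0000 ≠ 2.5882 ✗
  …
  (6.5, 6.5, 240°): r_1=2.5882, r_2=5.1962, r_3=1.9319 — all match ✓
Unique over the lattice → pose = (6.5, 6.5, 240°).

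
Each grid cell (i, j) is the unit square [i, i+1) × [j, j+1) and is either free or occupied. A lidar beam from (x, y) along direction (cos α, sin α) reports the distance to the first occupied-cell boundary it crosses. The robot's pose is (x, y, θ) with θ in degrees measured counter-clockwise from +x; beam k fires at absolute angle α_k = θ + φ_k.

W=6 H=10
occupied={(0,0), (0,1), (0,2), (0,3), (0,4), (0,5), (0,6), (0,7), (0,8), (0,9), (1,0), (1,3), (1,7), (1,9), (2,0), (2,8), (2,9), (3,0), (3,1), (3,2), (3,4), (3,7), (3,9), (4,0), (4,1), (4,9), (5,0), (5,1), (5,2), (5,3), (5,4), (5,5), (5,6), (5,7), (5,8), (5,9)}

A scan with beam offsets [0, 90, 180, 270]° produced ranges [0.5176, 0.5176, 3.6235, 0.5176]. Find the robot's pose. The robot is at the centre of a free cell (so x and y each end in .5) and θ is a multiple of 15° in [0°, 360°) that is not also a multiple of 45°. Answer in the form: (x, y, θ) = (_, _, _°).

The pose lattice has 24·16 = 384 candidates. Test each by forward raycasting.
  (2.5, 2.5, 210°): beam 1 = 1.7321 ≠ 0.5176 ✗
  (3.5, 6.5, 15°): beam 1 = 1.5529 ≠ 0.5176 ✗
  (4.5, 7.5, 15°): beam 2 = 1.5529 ≠ 0.5176 ✗
  …
  (2.5, 7.5, 75°): r_1=0.5176, r_2=0.5176, r_3=3.6235, r_4=0.5176 — all match ✓
Unique over the lattice → pose = (2.5, 7.5, 75°).

(x, y, θ) = (2.5, 7.5, 75°)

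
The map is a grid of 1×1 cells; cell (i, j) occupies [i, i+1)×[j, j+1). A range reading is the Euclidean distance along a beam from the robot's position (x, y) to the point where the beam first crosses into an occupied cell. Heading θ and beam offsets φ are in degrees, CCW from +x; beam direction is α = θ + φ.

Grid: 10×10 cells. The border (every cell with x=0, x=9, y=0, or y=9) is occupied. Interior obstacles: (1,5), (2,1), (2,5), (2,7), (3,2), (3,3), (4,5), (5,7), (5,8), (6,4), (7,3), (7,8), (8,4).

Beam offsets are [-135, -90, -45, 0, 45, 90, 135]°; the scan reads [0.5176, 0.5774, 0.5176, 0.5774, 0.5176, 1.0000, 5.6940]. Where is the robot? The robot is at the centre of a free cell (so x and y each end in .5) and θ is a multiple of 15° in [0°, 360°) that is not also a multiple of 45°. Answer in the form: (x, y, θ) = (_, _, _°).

(x, y, θ) = (3.5, 1.5, 240°)

Candidates: 51 free-cell centres × 16 headings = 816 poses. Raycast each; keep the one whose scan matches to 4 dp.
  (3.5, 8.5, 30°): beam 1 = 2.5882 ≠ 0.5176 ✗
  (8.5, 8.5, 150°): beam 6 = 4.0415 ≠ 1.0000 ✗
  (8.5, 7.5, 210°): beam 1 = 1.5529 ≠ 0.5176 ✗
  (3.5, 4.5, 30°): beam 3 = 3.6235 ≠ 0.5176 ✗
  …
  (3.5, 1.5, 240°): r_1=0.5176, r_2=0.5774, r_3=0.5176, r_4=0.5774, r_5=0.5176, r_6=1.0000, r_7=5.6940 — all match ✓
Unique over the lattice → pose = (3.5, 1.5, 240°).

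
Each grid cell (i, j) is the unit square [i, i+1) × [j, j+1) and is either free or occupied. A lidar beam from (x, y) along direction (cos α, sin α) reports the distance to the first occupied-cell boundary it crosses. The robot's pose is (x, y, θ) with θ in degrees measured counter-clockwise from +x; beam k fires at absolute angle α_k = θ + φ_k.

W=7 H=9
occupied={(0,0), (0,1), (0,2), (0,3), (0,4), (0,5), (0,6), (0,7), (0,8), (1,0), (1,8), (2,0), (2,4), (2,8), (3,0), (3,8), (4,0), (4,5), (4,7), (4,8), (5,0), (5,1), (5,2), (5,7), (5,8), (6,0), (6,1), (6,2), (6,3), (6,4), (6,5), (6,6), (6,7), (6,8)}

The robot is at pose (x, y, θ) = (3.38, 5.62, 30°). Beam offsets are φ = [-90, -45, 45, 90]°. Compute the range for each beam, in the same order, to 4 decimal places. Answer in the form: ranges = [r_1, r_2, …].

beam 1: φ=-90°, α=300°
  dir = (cos 300°, sin 300°) = (0.5000, -0.8660); from cell (3,5)
  next x-line at t=1.2400, next y-line at t=0.7159; Δt_x=2.0000, Δt_y=1.1547
    y: enter (3,4) at t=0.7159
    x: enter (4,4) at t=1.2400
    y: enter (4,3) at t=1.8706
    y: enter (4,2) at t=3.0253
    x: enter (5,2) at t=3.2400 ← occupied
  → r_1 = 3.2400
beam 2: φ=-45°, α=345°
  dir = (cos 345°, sin 345°) = (0.9659, -0.2588); from cell (3,5)
  next x-line at t=0.6419, next y-line at t=2.3955; Δt_x=1.0353, Δt_y=3.8637
    x: enter (4,5) at t=0.6419 ← occupied
  → r_2 = 0.6419
beam 3: φ=45°, α=75°
  dir = (cos 75°, sin 75°) = (0.2588, 0.9659); from cell (3,5)
  next x-line at t=2.3955, next y-line at t=0.3934; Δt_x=3.8637, Δt_y=1.0353
    y: enter (3,6) at t=0.3934
    y: enter (3,7) at t=1.4287
    x: enter (4,7) at t=2.3955 ← occupied
  → r_3 = 2.3955
beam 4: φ=90°, α=120°
  dir = (cos 120°, sin 120°) = (-0.5000, 0.8660); from cell (3,5)
  next x-line at t=0.7600, next y-line at t=0.4388; Δt_x=2.0000, Δt_y=1.1547
    y: enter (3,6) at t=0.4388
    x: enter (2,6) at t=0.7600
    y: enter (2,7) at t=1.5935
    y: enter (2,8) at t=2.7482 ← occupied
  → r_4 = 2.7482

ranges = [3.2400, 0.6419, 2.3955, 2.7482]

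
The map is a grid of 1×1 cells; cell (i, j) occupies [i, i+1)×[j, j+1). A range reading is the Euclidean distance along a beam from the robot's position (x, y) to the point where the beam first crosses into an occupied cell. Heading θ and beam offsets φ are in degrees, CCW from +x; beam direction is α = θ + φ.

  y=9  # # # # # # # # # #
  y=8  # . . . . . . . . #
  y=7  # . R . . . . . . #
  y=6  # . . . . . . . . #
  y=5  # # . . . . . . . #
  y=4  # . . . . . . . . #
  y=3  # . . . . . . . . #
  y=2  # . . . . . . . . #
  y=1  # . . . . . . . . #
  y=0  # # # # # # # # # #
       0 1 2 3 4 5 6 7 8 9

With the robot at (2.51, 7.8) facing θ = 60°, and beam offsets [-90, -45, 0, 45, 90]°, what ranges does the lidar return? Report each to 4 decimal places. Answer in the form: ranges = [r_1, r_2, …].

ranges = [7.4940, 4.6364, 1.3856, 1.2423, 1.7436]

beam 1: φ=-90°, α=330°
  cosα=0.8660 sinα=-0.5000 | (2,7) | tMaxX 0.5658 tMaxY 1.6000 | tΔX 1.1547 tΔY 2.0000
    t=0.5658 [x] (3,7)
    t=1.6000 [y] (3,6)
    t=1.7205 [x] (4,6)
    t=2.8752 [x] (5,6)
    t=3.6000 [y] (5,5)
    t=4.0299 [x] (6,5)
    t=5.1846 [x] (7,5)
    t=5.6000 [y] (7,4)
    t=6.3393 [x] (8,4)
    t=7.4940 [x] (9,4) — stop
  → r_1 = 7.4940
beam 2: φ=-45°, α=15°
  cosα=0.9659 sinα=0.2588 | (2,7) | tMaxX 0.5073 tMaxY 0.7727 | tΔX 1.0353 tΔY 3.8637
    t=0.5073 [x] (3,7)
    t=0.7727 [y] (3,8)
    t=1.5426 [x] (4,8)
    t=2.5778 [x] (5,8)
    t=3.6131 [x] (6,8)
    t=4.6364 [y] (6,9) — stop
  → r_2 = 4.6364
beam 3: φ=0°, α=60°
  cosα=0.5000 sinα=0.8660 | (2,7) | tMaxX 0.9800 tMaxY 0.2309 | tΔX 2.0000 tΔY 1.1547
    t=0.2309 [y] (2,8)
    t=0.9800 [x] (3,8)
    t=1.3856 [y] (3,9) — stop
  → r_3 = 1.3856
beam 4: φ=45°, α=105°
  cosα=-0.2588 sinα=0.9659 | (2,7) | tMaxX 1.9705 tMaxY 0.2071 | tΔX 3.8637 tΔY 1.0353
    t=0.2071 [y] (2,8)
    t=1.2423 [y] (2,9) — stop
  → r_4 = 1.2423
beam 5: φ=90°, α=150°
  cosα=-0.8660 sinα=0.5000 | (2,7) | tMaxX 0.5889 tMaxY 0.4000 | tΔX 1.1547 tΔY 2.0000
    t=0.4000 [y] (2,8)
    t=0.5889 [x] (1,8)
    t=1.7436 [x] (0,8) — stop
  → r_5 = 1.7436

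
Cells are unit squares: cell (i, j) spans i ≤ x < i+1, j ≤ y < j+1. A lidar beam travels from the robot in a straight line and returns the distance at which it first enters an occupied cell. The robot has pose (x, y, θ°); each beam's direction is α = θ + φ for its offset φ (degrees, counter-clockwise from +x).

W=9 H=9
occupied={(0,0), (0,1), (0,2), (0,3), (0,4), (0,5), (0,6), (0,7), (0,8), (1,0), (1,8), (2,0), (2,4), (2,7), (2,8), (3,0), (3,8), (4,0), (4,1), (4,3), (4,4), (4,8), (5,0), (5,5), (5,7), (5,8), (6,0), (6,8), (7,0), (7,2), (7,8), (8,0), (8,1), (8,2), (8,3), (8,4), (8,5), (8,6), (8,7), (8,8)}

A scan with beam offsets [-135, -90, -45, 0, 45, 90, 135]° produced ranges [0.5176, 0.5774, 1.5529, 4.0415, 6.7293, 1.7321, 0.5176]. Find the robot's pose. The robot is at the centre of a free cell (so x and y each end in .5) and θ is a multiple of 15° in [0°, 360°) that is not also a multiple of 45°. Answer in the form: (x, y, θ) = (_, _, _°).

(x, y, θ) = (4.5, 7.5, 210°)

Candidates: 41 free-cell centres × 16 headings = 656 poses. Raycast each; keep the one whose scan matches to 4 dp.
  (7.5, 5.5, 255°): beam 1 = 2.8868 ≠ 0.5176 ✗
  (1.5, 2.5, 345°): beam 1 = 0.5774 ≠ 0.5176 ✗
  (7.5, 5.5, 15°): beam 1 = 5.0000 ≠ 0.5176 ✗
  (3.5, 6.5, 210°): beam 1 = 1.5529 ≠ 0.5176 ✗
  …
  (4.5, 7.5, 210°): r_1=0.5176, r_2=0.5774, r_3=1.5529, r_4=4.0415, r_5=6.7293, r_6=1.7321, r_7=0.5176 — all match ✓
Only this pose fits every beam.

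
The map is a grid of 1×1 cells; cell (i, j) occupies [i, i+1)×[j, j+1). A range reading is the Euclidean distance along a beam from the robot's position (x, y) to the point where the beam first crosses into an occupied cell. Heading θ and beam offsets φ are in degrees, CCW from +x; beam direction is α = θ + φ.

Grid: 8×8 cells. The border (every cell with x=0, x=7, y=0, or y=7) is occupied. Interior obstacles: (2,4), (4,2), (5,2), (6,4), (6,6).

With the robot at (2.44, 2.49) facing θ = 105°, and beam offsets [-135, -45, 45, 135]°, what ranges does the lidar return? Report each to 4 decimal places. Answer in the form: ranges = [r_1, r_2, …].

ranges = [2.9800, 5.2077, 1.6628, 1.7205]

beam 1: φ=-135°, α=330°
  direction (0.8660, -0.5000); cell (2,2); t to first gridline: x 0.6466, y 0.9800 (then +1.1547 / +2.0000)
    (3,2) via x @ 0.6466
    (3,1) via y @ 0.9800
    (4,1) via x @ 1.8013
    (5,1) via x @ 2.9560
    (5,0) via y @ 2.9800  # hit
  → r_1 = 2.9800
beam 2: φ=-45°, α=60°
  direction (0.5000, 0.8660); cell (2,2); t to first gridline: x 1.1200, y 0.5889 (then +2.0000 / +1.1547)
    (2,3) via y @ 0.5889
    (3,3) via x @ 1.1200
    (3,4) via y @ 1.7436
    (3,5) via y @ 2.8983
    (4,5) via x @ 3.1200
    (4,6) via y @ 4.0530
    (5,6) via x @ 5.1200
    (5,7) via y @ 5.2077  # hit
  → r_2 = 5.2077
beam 3: φ=45°, α=150°
  direction (-0.8660, 0.5000); cell (2,2); t to first gridline: x 0.5081, y 1.0200 (then +1.1547 / +2.0000)
    (1,2) via x @ 0.5081
    (1,3) via y @ 1.0200
    (0,3) via x @ 1.6628  # hit
  → r_3 = 1.6628
beam 4: φ=135°, α=240°
  direction (-0.5000, -0.8660); cell (2,2); t to first gridline: x 0.8800, y 0.5658 (then +2.0000 / +1.1547)
    (2,1) via y @ 0.5658
    (1,1) via x @ 0.8800
    (1,0) via y @ 1.7205  # hit
  → r_4 = 1.7205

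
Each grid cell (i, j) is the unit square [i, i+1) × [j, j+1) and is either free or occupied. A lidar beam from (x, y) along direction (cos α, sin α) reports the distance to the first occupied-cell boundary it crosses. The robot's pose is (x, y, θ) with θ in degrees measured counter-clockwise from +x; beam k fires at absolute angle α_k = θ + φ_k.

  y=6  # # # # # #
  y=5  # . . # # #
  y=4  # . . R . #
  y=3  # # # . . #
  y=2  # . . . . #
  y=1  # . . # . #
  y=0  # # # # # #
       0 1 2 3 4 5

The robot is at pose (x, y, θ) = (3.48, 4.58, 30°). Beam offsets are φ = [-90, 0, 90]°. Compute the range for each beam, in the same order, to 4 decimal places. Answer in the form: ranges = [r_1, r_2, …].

beam 1: φ=-90°, α=300°
  direction (0.5000, -0.8660); cell (3,4); t to first gridline: x 1.0400, y 0.6697 (then +2.0000 / +1.1547)
    (3,3) via y @ 0.6697
    (4,3) via x @ 1.0400
    (4,2) via y @ 1.8244
    (4,1) via y @ 2.9791
    (5,1) via x @ 3.0400  # hit
  → r_1 = 3.0400
beam 2: φ=0°, α=30°
  direction (0.8660, 0.5000); cell (3,4); t to first gridline: x 0.6004, y 0.8400 (then +1.1547 / +2.0000)
    (4,4) via x @ 0.6004
    (4,5) via y @ 0.8400  # hit
  → r_2 = 0.8400
beam 3: φ=90°, α=120°
  direction (-0.5000, 0.8660); cell (3,4); t to first gridline: x 0.9600, y 0.4850 (then +2.0000 / +1.1547)
    (3,5) via y @ 0.4850  # hit
  → r_3 = 0.4850

ranges = [3.0400, 0.8400, 0.4850]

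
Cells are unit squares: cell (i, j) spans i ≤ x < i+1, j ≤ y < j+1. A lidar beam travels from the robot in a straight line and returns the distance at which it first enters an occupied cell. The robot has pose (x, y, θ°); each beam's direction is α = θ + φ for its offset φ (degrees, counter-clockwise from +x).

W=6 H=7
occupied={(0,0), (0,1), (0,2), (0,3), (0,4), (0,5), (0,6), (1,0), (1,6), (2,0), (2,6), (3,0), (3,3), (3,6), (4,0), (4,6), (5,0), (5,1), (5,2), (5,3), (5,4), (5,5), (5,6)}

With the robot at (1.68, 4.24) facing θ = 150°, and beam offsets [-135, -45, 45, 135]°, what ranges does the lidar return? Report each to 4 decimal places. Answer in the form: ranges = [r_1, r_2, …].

beam 1: φ=-135°, α=15°
  dir = (cos 15°, sin 15°) = (0.9659, 0.2588); from cell (1,4)
  next x-line at t=0.3313, next y-line at t=2.9364; Δt_x=1.0353, Δt_y=3.8637
    x: enter (2,4) at t=0.3313
    x: enter (3,4) at t=1.3666
    x: enter (4,4) at t=2.4018
    y: enter (4,5) at t=2.9364
    x: enter (5,5) at t=3.4371 ← occupied
  → r_1 = 3.4371
beam 2: φ=-45°, α=105°
  dir = (cos 105°, sin 105°) = (-0.2588, 0.9659); from cell (1,4)
  next x-line at t=2.6273, next y-line at t=0.7868; Δt_x=3.8637, Δt_y=1.0353
    y: enter (1,5) at t=0.7868
    y: enter (1,6) at t=1.8221 ← occupied
  → r_2 = 1.8221
beam 3: φ=45°, α=195°
  dir = (cos 195°, sin 195°) = (-0.9659, -0.2588); from cell (1,4)
  next x-line at t=0.7040, next y-line at t=0.9273; Δt_x=1.0353, Δt_y=3.8637
    x: enter (0,4) at t=0.7040 ← occupied
  → r_3 = 0.7040
beam 4: φ=135°, α=285°
  dir = (cos 285°, sin 285°) = (0.2588, -0.9659); from cell (1,4)
  next x-line at t=1.2364, next y-line at t=0.2485; Δt_x=3.8637, Δt_y=1.0353
    y: enter (1,3) at t=0.2485
    x: enter (2,3) at t=1.2364
    y: enter (2,2) at t=1.2837
    y: enter (2,1) at t=2.3190
    y: enter (2,0) at t=3.3543 ← occupied
  → r_4 = 3.3543

ranges = [3.4371, 1.8221, 0.7040, 3.3543]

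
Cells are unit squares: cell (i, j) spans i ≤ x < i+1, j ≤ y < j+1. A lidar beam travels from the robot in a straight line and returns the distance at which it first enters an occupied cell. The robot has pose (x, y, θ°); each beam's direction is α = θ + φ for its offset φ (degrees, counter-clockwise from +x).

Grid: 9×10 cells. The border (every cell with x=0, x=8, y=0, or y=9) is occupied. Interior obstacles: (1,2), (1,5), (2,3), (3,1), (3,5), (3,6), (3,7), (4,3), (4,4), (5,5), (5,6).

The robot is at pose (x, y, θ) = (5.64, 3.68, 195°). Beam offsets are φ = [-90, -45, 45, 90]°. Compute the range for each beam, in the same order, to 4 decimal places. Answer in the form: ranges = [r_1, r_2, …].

beam 1: φ=-90°, α=105°
  direction (-0.2588, 0.9659); cell (5,3); t to first gridline: x 2.4728, y 0.3313 (then +3.8637 / +1.0353)
    (5,4) via y @ 0.3313
    (5,5) via y @ 1.3666  # hit
  → r_1 = 1.3666
beam 2: φ=-45°, α=150°
  direction (-0.8660, 0.5000); cell (5,3); t to first gridline: x 0.7390, y 0.6400 (then +1.1547 / +2.0000)
    (5,4) via y @ 0.6400
    (4,4) via x @ 0.7390  # hit
  → r_2 = 0.7390
beam 3: φ=45°, α=240°
  direction (-0.5000, -0.8660); cell (5,3); t to first gridline: x 1.2800, y 0.7852 (then +2.0000 / +1.1547)
    (5,2) via y @ 0.7852
    (4,2) via x @ 1.2800
    (4,1) via y @ 1.9399
    (4,0) via y @ 3.0946  # hit
  → r_3 = 3.0946
beam 4: φ=90°, α=285°
  direction (0.2588, -0.9659); cell (5,3); t to first gridline: x 1.3909, y 0.7040 (then +3.8637 / +1.0353)
    (5,2) via y @ 0.7040
    (6,2) via x @ 1.3909
    (6,1) via y @ 1.7393
    (6,0) via y @ 2.7745  # hit
  → r_4 = 2.7745

ranges = [1.3666, 0.7390, 3.0946, 2.7745]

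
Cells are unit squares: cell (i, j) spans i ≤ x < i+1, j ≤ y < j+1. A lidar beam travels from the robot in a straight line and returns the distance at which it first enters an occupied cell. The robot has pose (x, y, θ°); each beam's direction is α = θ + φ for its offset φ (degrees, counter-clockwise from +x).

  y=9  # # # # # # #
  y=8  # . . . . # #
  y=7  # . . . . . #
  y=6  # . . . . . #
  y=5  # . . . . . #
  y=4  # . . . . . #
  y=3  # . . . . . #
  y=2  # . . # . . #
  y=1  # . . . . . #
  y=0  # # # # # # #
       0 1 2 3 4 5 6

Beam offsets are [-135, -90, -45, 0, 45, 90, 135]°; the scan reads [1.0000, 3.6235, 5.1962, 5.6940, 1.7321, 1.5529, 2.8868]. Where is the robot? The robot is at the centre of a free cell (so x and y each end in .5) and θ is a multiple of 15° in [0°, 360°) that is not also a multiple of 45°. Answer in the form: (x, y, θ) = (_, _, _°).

The pose lattice has 38·16 = 608 candidates. Test each by forward raycasting.
  (2.5, 5.5, 255°): beam 1 = 3.0000 ≠ 1.0000 ✗
  (1.5, 4.5, 195°): beam 1 = 5.1962 ≠ 1.0000 ✗
  (1.5, 3.5, 30°): beam 1 = 1.9319 ≠ 1.0000 ✗
  …
  (2.5, 3.5, 105°): r_1=1.0000, r_2=3.6235, r_3=5.1962, r_4=5.6940, r_5=1.7321, r_6=1.5529, r_7=2.8868 — all match ✓
Only this pose fits every beam.

(x, y, θ) = (2.5, 3.5, 105°)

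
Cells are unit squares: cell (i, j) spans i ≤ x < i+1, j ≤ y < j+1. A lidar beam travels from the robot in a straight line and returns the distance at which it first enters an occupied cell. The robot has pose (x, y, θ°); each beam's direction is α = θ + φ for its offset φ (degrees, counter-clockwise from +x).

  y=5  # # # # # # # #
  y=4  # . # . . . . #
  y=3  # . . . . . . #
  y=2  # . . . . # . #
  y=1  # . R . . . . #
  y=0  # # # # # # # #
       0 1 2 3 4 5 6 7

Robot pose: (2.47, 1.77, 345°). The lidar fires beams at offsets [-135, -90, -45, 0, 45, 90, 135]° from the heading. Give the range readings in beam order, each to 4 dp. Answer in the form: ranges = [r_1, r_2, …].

beam 1: φ=-135°, α=210°
  d=(-0.8660,-0.5000)  start (2,1)  tX=0.5427 tY=1.5400  stride 1/|dx|=1.1547 1/|dy|=2.0000
    cross x-line → (1,1), t=0.5427
    cross y-line → (1,0), t=1.5400 (wall)
  → r_1 = 1.5400
beam 2: φ=-90°, α=255°
  d=(-0.2588,-0.9659)  start (2,1)  tX=1.8159 tY=0.7972  stride 1/|dx|=3.8637 1/|dy|=1.0353
    cross y-line → (2,0), t=0.7972 (wall)
  → r_2 = 0.7972
beam 3: φ=-45°, α=300°
  d=(0.5000,-0.8660)  start (2,1)  tX=1.0600 tY=0.8891  stride 1/|dx|=2.0000 1/|dy|=1.1547
    cross y-line → (2,0), t=0.8891 (wall)
  → r_3 = 0.8891
beam 4: φ=0°, α=345°
  d=(0.9659,-0.2588)  start (2,1)  tX=0.5487 tY=2.9751  stride 1/|dx|=1.0353 1/|dy|=3.8637
    cross x-line → (3,1), t=0.5487
    cross x-line → (4,1), t=1.5840
    cross x-line → (5,1), t=2.6192
    cross y-line → (5,0), t=2.9751 (wall)
  → r_4 = 2.9751
beam 5: φ=45°, α=30°
  d=(0.8660,0.5000)  start (2,1)  tX=0.6120 tY=0.4600  stride 1/|dx|=1.1547 1/|dy|=2.0000
    cross y-line → (2,2), t=0.4600
    cross x-line → (3,2), t=0.6120
    cross x-line → (4,2), t=1.7667
    cross y-line → (4,3), t=2.4600
    cross x-line → (5,3), t=2.9214
    cross x-line → (6,3), t=4.0761
    cross y-line → (6,4), t=4.4600
    cross x-line → (7,4), t=5.2308 (wall)
  → r_5 = 5.2308
beam 6: φ=90°, α=75°
  d=(0.2588,0.9659)  start (2,1)  tX=2.0478 tY=0.2381  stride 1/|dx|=3.8637 1/|dy|=1.0353
    cross y-line → (2,2), t=0.2381
    cross y-line → (2,3), t=1.2734
    cross x-line → (3,3), t=2.0478
    cross y-line → (3,4), t=2.3087
    cross y-line → (3,5), t=3.3439 (wall)
  → r_6 = 3.3439
beam 7: φ=135°, α=120°
  d=(-0.5000,0.8660)  start (2,1)  tX=0.9400 tY=0.2656  stride 1/|dx|=2.0000 1/|dy|=1.1547
    cross y-line → (2,2), t=0.2656
    cross x-line → (1,2), t=0.9400
    cross y-line → (1,3), t=1.4203
    cross y-line → (1,4), t=2.5750
    cross x-line → (0,4), t=2.9400 (wall)
  → r_7 = 2.9400

ranges = [1.5400, 0.7972, 0.8891, 2.9751, 5.2308, 3.3439, 2.9400]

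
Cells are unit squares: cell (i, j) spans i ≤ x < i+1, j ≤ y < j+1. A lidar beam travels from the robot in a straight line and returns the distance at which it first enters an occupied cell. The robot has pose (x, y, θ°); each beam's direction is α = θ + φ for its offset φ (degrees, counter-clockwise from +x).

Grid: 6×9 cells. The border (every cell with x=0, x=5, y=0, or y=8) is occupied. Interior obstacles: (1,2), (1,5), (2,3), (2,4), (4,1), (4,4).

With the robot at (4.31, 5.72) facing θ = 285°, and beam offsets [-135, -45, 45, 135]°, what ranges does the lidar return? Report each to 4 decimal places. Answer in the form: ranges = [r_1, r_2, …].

ranges = [3.8221, 2.6200, 0.7967, 1.3800]

beam 1: φ=-135°, α=150°
  direction (-0.8660, 0.5000); cell (4,5); t to first gridline: x 0.3580, y 0.5600 (then +1.1547 / +2.0000)
    (3,5) via x @ 0.3580
    (3,6) via y @ 0.5600
    (2,6) via x @ 1.5127
    (2,7) via y @ 2.5600
    (1,7) via x @ 2.6674
    (0,7) via x @ 3.8221  # hit
  → r_1 = 3.8221
beam 2: φ=-45°, α=240°
  direction (-0.5000, -0.8660); cell (4,5); t to first gridline: x 0.6200, y 0.8314 (then +2.0000 / +1.1547)
    (3,5) via x @ 0.6200
    (3,4) via y @ 0.8314
    (3,3) via y @ 1.9861
    (2,3) via x @ 2.6200  # hit
  → r_2 = 2.6200
beam 3: φ=45°, α=330°
  direction (0.8660, -0.5000); cell (4,5); t to first gridline: x 0.7967, y 1.4400 (then +1.1547 / +2.0000)
    (5,5) via x @ 0.7967  # hit
  → r_3 = 0.7967
beam 4: φ=135°, α=60°
  direction (0.5000, 0.8660); cell (4,5); t to first gridline: x 1.3800, y 0.3233 (then +2.0000 / +1.1547)
    (4,6) via y @ 0.3233
    (5,6) via x @ 1.3800  # hit
  → r_4 = 1.3800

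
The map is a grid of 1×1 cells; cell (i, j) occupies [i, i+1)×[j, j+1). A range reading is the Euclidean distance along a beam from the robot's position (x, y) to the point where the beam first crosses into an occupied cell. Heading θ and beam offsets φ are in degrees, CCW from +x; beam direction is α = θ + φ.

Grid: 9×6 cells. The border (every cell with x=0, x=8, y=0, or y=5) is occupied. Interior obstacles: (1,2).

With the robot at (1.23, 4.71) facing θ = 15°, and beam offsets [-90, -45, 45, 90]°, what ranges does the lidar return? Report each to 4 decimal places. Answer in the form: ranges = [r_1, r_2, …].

beam 1: φ=-90°, α=285°
  d=(0.2588,-0.9659)  start (1,4)  tX=2.9751 tY=0.7350  stride 1/|dx|=3.8637 1/|dy|=1.0353
    cross y-line → (1,3), t=0.7350
    cross y-line → (1,2), t=1.7703 (wall)
  → r_1 = 1.7703
beam 2: φ=-45°, α=330°
  d=(0.8660,-0.5000)  start (1,4)  tX=0.8891 tY=1.4200  stride 1/|dx|=1.1547 1/|dy|=2.0000
    cross x-line → (2,4), t=0.8891
    cross y-line → (2,3), t=1.4200
    cross x-line → (3,3), t=2.0438
    cross x-line → (4,3), t=3.1985
    cross y-line → (4,2), t=3.4200
    cross x-line → (5,2), t=4.3532
    cross y-line → (5,1), t=5.4200
    cross x-line → (6,1), t=5.5079
    cross x-line → (7,1), t=6.6626
    cross y-line → (7,0), t=7.4200 (wall)
  → r_2 = 7.4200
beam 3: φ=45°, α=60°
  d=(0.5000,0.8660)  start (1,4)  tX=1.5400 tY=0.3349  stride 1/|dx|=2.0000 1/|dy|=1.1547
    cross y-line → (1,5), t=0.3349 (wall)
  → r_3 = 0.3349
beam 4: φ=90°, α=105°
  d=(-0.2588,0.9659)  start (1,4)  tX=0.8887 tY=0.3002  stride 1/|dx|=3.8637 1/|dy|=1.0353
    cross y-line → (1,5), t=0.3002 (wall)
  → r_4 = 0.3002

ranges = [1.7703, 7.4200, 0.3349, 0.3002]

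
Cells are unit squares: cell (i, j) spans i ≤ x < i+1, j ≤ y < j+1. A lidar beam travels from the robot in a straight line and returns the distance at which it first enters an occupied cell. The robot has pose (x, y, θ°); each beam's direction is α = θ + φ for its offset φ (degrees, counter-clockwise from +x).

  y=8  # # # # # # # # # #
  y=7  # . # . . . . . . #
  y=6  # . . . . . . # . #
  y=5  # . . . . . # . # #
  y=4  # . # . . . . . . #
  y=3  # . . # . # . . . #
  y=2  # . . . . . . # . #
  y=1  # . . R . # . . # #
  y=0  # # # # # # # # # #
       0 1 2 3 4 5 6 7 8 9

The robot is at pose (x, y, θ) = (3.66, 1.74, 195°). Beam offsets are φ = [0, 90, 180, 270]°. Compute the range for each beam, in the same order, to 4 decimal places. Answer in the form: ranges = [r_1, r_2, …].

ranges = [2.7538, 0.7661, 3.4578, 1.3044]

beam 1: φ=0°, α=195°
  cosα=-0.9659 sinα=-0.2588 | (3,1) | tMaxX 0.6833 tMaxY 2.8591 | tΔX 1.0353 tΔY 3.8637
    t=0.6833 [x] (2,1)
    t=1.7186 [x] (1,1)
    t=2.7538 [x] (0,1) — stop
  → r_1 = 2.7538
beam 2: φ=90°, α=285°
  cosα=0.2588 sinα=-0.9659 | (3,1) | tMaxX 1.3137 tMaxY 0.7661 | tΔX 3.8637 tΔY 1.0353
    t=0.7661 [y] (3,0) — stop
  → r_2 = 0.7661
beam 3: φ=180°, α=15°
  cosα=0.9659 sinα=0.2588 | (3,1) | tMaxX 0.3520 tMaxY 1.0046 | tΔX 1.0353 tΔY 3.8637
    t=0.3520 [x] (4,1)
    t=1.0046 [y] (4,2)
    t=1.3873 [x] (5,2)
    t=2.4225 [x] (6,2)
    t=3.4578 [x] (7,2) — stop
  → r_3 = 3.4578
beam 4: φ=270°, α=105°
  cosα=-0.2588 sinα=0.9659 | (3,1) | tMaxX 2.5500 tMaxY 0.2692 | tΔX 3.8637 tΔY 1.0353
    t=0.2692 [y] (3,2)
    t=1.3044 [y] (3,3) — stop
  → r_4 = 1.3044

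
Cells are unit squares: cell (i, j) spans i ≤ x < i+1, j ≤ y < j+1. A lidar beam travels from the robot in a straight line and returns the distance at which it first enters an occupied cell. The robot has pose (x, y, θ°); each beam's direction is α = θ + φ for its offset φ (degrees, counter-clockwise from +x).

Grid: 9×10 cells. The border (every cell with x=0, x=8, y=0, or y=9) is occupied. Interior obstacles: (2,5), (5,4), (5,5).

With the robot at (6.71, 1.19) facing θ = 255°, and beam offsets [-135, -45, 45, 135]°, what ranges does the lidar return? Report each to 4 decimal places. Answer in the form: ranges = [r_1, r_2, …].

ranges = [3.2447, 0.3800, 0.2194, 1.4896]

beam 1: φ=-135°, α=120°
  d=(-0.5000,0.8660)  start (6,1)  tX=1.4200 tY=0.9353  stride 1/|dx|=2.0000 1/|dy|=1.1547
    cross y-line → (6,2), t=0.9353
    cross x-line → (5,2), t=1.4200
    cross y-line → (5,3), t=2.0900
    cross y-line → (5,4), t=3.2447 (wall)
  → r_1 = 3.2447
beam 2: φ=-45°, α=210°
  d=(-0.8660,-0.5000)  start (6,1)  tX=0.8198 tY=0.3800  stride 1/|dx|=1.1547 1/|dy|=2.0000
    cross y-line → (6,0), t=0.3800 (wall)
  → r_2 = 0.3800
beam 3: φ=45°, α=300°
  d=(0.5000,-0.8660)  start (6,1)  tX=0.5800 tY=0.2194  stride 1/|dx|=2.0000 1/|dy|=1.1547
    cross y-line → (6,0), t=0.2194 (wall)
  → r_3 = 0.2194
beam 4: φ=135°, α=30°
  d=(0.8660,0.5000)  start (6,1)  tX=0.3349 tY=1.6200  stride 1/|dx|=1.1547 1/|dy|=2.0000
    cross x-line → (7,1), t=0.3349
    cross x-line → (8,1), t=1.4896 (wall)
  → r_4 = 1.4896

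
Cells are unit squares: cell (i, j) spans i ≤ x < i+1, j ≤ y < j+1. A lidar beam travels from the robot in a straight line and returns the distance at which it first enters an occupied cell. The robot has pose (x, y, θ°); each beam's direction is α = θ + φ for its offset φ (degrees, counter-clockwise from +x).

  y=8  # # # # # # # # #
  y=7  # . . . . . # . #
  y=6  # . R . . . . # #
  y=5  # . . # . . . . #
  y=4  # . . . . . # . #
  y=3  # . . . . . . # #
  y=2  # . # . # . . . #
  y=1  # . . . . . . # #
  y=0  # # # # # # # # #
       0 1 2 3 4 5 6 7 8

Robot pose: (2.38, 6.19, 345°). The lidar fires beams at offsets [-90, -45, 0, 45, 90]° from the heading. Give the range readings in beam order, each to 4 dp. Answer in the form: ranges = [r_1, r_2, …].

ranges = [5.3319, 1.2400, 0.7341, 3.6200, 1.8738]

beam 1: φ=-90°, α=255°
  cosα=-0.2588 sinα=-0.9659 | (2,6) | tMaxX 1.4682 tMaxY 0.1967 | tΔX 3.8637 tΔY 1.0353
    t=0.1967 [y] (2,5)
    t=1.2320 [y] (2,4)
    t=1.4682 [x] (1,4)
    t=2.2673 [y] (1,3)
    t=3.3025 [y] (1,2)
    t=4.3378 [y] (1,1)
    t=5.3319 [x] (0,1) — stop
  → r_1 = 5.3319
beam 2: φ=-45°, α=300°
  cosα=0.5000 sinα=-0.8660 | (2,6) | tMaxX 1.2400 tMaxY 0.2194 | tΔX 2.0000 tΔY 1.1547
    t=0.2194 [y] (2,5)
    t=1.2400 [x] (3,5) — stop
  → r_2 = 1.2400
beam 3: φ=0°, α=345°
  cosα=0.9659 sinα=-0.2588 | (2,6) | tMaxX 0.6419 tMaxY 0.7341 | tΔX 1.0353 tΔY 3.8637
    t=0.6419 [x] (3,6)
    t=0.7341 [y] (3,5) — stop
  → r_3 = 0.7341
beam 4: φ=45°, α=30°
  cosα=0.8660 sinα=0.5000 | (2,6) | tMaxX 0.7159 tMaxY 1.6200 | tΔX 1.1547 tΔY 2.0000
    t=0.7159 [x] (3,6)
    t=1.6200 [y] (3,7)
    t=1.8706 [x] (4,7)
    t=3.0253 [x] (5,7)
    t=3.6200 [y] (5,8) — stop
  → r_4 = 3.6200
beam 5: φ=90°, α=75°
  cosα=0.2588 sinα=0.9659 | (2,6) | tMaxX 2.3955 tMaxY 0.8386 | tΔX 3.8637 tΔY 1.0353
    t=0.8386 [y] (2,7)
    t=1.8738 [y] (2,8) — stop
  → r_5 = 1.8738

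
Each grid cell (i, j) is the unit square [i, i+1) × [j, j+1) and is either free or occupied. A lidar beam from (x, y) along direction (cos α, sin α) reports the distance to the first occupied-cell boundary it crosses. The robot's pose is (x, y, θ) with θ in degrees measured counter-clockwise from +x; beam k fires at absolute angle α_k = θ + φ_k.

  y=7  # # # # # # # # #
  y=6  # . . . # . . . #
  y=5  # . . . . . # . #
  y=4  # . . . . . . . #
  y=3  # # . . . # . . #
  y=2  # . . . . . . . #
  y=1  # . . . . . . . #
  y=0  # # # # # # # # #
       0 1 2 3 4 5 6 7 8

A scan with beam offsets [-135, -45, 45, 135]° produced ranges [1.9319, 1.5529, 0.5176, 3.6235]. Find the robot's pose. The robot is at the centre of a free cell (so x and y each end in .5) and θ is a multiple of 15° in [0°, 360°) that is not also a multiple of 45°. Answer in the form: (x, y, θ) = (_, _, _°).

The pose lattice has 38·16 = 608 candidates. Test each by forward raycasting.
  (4.5, 5.5, 150°): beam 1 = 1.5529 ≠ 1.9319 ✗
  (2.5, 6.5, 30°): beam 1 = 2.5882 ≠ 1.9319 ✗
  (7.5, 1.5, 255°): beam 1 = 5.1962 ≠ 1.9319 ✗
  …
  (4.5, 5.5, 60°): r_1=1.9319, r_2=1.5529, r_3=0.5176, r_4=3.6235 — all match ✓
Unique over the lattice → pose = (4.5, 5.5, 60°).

(x, y, θ) = (4.5, 5.5, 60°)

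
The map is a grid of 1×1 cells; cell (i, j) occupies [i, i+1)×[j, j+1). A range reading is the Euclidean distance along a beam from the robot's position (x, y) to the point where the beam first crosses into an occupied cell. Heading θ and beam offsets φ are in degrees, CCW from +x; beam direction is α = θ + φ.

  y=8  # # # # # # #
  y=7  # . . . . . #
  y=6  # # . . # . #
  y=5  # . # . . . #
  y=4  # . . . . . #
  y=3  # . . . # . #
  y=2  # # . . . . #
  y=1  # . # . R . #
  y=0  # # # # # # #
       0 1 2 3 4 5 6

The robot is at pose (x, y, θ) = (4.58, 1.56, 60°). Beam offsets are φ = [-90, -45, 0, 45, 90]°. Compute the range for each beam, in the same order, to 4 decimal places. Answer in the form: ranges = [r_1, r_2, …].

beam 1: φ=-90°, α=330°
  d=(0.8660,-0.5000)  start (4,1)  tX=0.4850 tY=1.1200  stride 1/|dx|=1.1547 1/|dy|=2.0000
    cross x-line → (5,1), t=0.4850
    cross y-line → (5,0), t=1.1200 (wall)
  → r_1 = 1.1200
beam 2: φ=-45°, α=15°
  d=(0.9659,0.2588)  start (4,1)  tX=0.4348 tY=1.7000  stride 1/|dx|=1.0353 1/|dy|=3.8637
    cross x-line → (5,1), t=0.4348
    cross x-line → (6,1), t=1.4701 (wall)
  → r_2 = 1.4701
beam 3: φ=0°, α=60°
  d=(0.5000,0.8660)  start (4,1)  tX=0.8400 tY=0.5081  stride 1/|dx|=2.0000 1/|dy|=1.1547
    cross y-line → (4,2), t=0.5081
    cross x-line → (5,2), t=0.8400
    cross y-line → (5,3), t=1.6628
    cross y-line → (5,4), t=2.8175
    cross x-line → (6,4), t=2.8400 (wall)
  → r_3 = 2.8400
beam 4: φ=45°, α=105°
  d=(-0.2588,0.9659)  start (4,1)  tX=2.2409 tY=0.4555  stride 1/|dx|=3.8637 1/|dy|=1.0353
    cross y-line → (4,2), t=0.4555
    cross y-line → (4,3), t=1.4908 (wall)
  → r_4 = 1.4908
beam 5: φ=90°, α=150°
  d=(-0.8660,0.5000)  start (4,1)  tX=0.6697 tY=0.8800  stride 1/|dx|=1.1547 1/|dy|=2.0000
    cross x-line → (3,1), t=0.6697
    cross y-line → (3,2), t=0.8800
    cross x-line → (2,2), t=1.8244
    cross y-line → (2,3), t=2.8800
    cross x-line → (1,3), t=2.9791
    cross x-line → (0,3), t=4.1338 (wall)
  → r_5 = 4.1338

ranges = [1.1200, 1.4701, 2.8400, 1.4908, 4.1338]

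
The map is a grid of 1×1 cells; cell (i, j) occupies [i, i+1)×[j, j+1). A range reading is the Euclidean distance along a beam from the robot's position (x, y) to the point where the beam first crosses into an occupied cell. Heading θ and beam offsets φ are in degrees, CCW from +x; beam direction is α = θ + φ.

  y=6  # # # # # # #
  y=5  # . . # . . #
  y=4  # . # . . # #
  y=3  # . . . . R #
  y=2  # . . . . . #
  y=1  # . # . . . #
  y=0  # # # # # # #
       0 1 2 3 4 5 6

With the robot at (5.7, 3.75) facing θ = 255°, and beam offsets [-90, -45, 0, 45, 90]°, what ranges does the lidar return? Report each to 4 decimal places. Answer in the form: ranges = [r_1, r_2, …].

beam 1: φ=-90°, α=165°
  d=(-0.9659,0.2588)  start (5,3)  tX=0.7247 tY=0.9659  stride 1/|dx|=1.0353 1/|dy|=3.8637
    cross x-line → (4,3), t=0.7247
    cross y-line → (4,4), t=0.9659
    cross x-line → (3,4), t=1.7600
    cross x-line → (2,4), t=2.7952 (wall)
  → r_1 = 2.7952
beam 2: φ=-45°, α=210°
  d=(-0.8660,-0.5000)  start (5,3)  tX=0.8083 tY=1.5000  stride 1/|dx|=1.1547 1/|dy|=2.0000
    cross x-line → (4,3), t=0.8083
    cross y-line → (4,2), t=1.5000
    cross x-line → (3,2), t=1.9630
    cross x-line → (2,2), t=3.1177
    cross y-line → (2,1), t=3.5000 (wall)
  → r_2 = 3.5000
beam 3: φ=0°, α=255°
  d=(-0.2588,-0.9659)  start (5,3)  tX=2.7046 tY=0.7765  stride 1/|dx|=3.8637 1/|dy|=1.0353
    cross y-line → (5,2), t=0.7765
    cross y-line → (5,1), t=1.8117
    cross x-line → (4,1), t=2.7046
    cross y-line → (4,0), t=2.8470 (wall)
  → r_3 = 2.8470
beam 4: φ=45°, α=300°
  d=(0.5000,-0.8660)  start (5,3)  tX=0.6000 tY=0.8660  stride 1/|dx|=2.0000 1/|dy|=1.1547
    cross x-line → (6,3), t=0.6000 (wall)
  → r_4 = 0.6000
beam 5: φ=90°, α=345°
  d=(0.9659,-0.2588)  start (5,3)  tX=0.3106 tY=2.8978  stride 1/|dx|=1.0353 1/|dy|=3.8637
    cross x-line → (6,3), t=0.3106 (wall)
  → r_5 = 0.3106

ranges = [2.7952, 3.5000, 2.8470, 0.6000, 0.3106]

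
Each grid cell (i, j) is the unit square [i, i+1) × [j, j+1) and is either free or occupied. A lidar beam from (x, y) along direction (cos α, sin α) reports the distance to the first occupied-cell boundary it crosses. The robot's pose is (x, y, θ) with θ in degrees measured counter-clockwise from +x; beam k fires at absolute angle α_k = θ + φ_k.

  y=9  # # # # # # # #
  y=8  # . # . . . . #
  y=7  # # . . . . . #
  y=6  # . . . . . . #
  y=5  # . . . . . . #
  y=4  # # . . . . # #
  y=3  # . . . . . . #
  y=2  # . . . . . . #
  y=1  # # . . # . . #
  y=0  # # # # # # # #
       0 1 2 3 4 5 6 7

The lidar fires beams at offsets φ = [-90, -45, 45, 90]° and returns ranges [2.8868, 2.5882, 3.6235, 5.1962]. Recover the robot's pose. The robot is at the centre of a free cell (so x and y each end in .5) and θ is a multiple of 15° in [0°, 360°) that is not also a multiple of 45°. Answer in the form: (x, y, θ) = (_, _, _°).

Enumerate (i+0.5, j+0.5, θ) over the 42 free cells and 16 admissible headings. For each, cast all 4 beams and compare to the given ranges.
  (2.5, 1.5, 165°): beam 1 = 7.7646 ≠ 2.8868 ✗
  (3.5, 7.5, 105°): beam 1 = 3.6235 ≠ 2.8868 ✗
  (6.5, 6.5, 75°): beam 1 = 0.5176 ≠ 2.8868 ✗
  (5.5, 6.5, 120°): beam 1 = 1.7321 ≠ 2.8868 ✗
  (3.5, 2.5, 165°): beam 1 = 6.7293 ≠ 2.8868 ✗
  …
  (4.5, 6.5, 150°): r_1=2.8868, r_2=2.5882, r_3=3.6235, r_4=5.1962 — all match ✓
Only this pose fits every beam.

(x, y, θ) = (4.5, 6.5, 150°)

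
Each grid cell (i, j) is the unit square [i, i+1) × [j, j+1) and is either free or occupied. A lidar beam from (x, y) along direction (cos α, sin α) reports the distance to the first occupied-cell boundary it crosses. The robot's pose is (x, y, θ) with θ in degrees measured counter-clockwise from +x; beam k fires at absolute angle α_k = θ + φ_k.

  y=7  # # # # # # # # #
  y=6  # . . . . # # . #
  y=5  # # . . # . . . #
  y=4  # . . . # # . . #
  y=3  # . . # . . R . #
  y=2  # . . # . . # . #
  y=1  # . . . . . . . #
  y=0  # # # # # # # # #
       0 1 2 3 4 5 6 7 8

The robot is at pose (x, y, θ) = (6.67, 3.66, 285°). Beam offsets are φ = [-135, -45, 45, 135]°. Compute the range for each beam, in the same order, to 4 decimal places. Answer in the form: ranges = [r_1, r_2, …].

ranges = [0.7736, 0.7621, 1.5358, 2.6600]

beam 1: φ=-135°, α=150°
  cosα=-0.8660 sinα=0.5000 | (6,3) | tMaxX 0.7736 tMaxY 0.6800 | tΔX 1.1547 tΔY 2.0000
    t=0.6800 [y] (6,4)
    t=0.7736 [x] (5,4) — stop
  → r_1 = 0.7736
beam 2: φ=-45°, α=240°
  cosα=-0.5000 sinα=-0.8660 | (6,3) | tMaxX 1.3400 tMaxY 0.7621 | tΔX 2.0000 tΔY 1.1547
    t=0.7621 [y] (6,2) — stop
  → r_2 = 0.7621
beam 3: φ=45°, α=330°
  cosα=0.8660 sinα=-0.5000 | (6,3) | tMaxX 0.3811 tMaxY 1.3200 | tΔX 1.1547 tΔY 2.0000
    t=0.3811 [x] (7,3)
    t=1.3200 [y] (7,2)
    t=1.5358 [x] (8,2) — stop
  → r_3 = 1.5358
beam 4: φ=135°, α=60°
  cosα=0.5000 sinα=0.8660 | (6,3) | tMaxX 0.6600 tMaxY 0.3926 | tΔX 2.0000 tΔY 1.1547
    t=0.3926 [y] (6,4)
    t=0.6600 [x] (7,4)
    t=1.5473 [y] (7,5)
    t=2.6600 [x] (8,5) — stop
  → r_4 = 2.6600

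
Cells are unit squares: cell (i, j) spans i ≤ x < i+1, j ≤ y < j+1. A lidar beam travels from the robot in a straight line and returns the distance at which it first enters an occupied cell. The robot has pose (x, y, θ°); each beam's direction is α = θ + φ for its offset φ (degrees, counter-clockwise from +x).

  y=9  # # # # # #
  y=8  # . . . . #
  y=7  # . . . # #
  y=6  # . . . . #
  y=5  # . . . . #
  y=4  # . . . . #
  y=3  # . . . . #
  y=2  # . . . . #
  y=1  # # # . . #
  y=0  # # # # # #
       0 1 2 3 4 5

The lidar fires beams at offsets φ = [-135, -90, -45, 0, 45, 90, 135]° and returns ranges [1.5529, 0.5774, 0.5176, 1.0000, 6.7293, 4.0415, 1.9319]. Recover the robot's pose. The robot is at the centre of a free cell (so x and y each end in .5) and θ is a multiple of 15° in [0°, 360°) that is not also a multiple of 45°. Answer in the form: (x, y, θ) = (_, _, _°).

Enumerate (i+0.5, j+0.5, θ) over the 29 free cells and 16 admissible headings. For each, cast all 7 beams and compare to the given ranges.
  (1.5, 8.5, 60°): beam 1 = 7.7646 ≠ 1.5529 ✗
  (1.5, 7.5, 255°): beam 1 = 1.0000 ≠ 1.5529 ✗
  (3.5, 2.5, 285°): beam 1 = 2.8868 ≠ 1.5529 ✗
  (2.5, 8.5, 300°): beam 2 = 1.7321 ≠ 0.5774 ✗
  …
  (4.5, 2.5, 60°): r_1=1.5529, r_2=0.5774, r_3=0.5176, r_4=1.0000, r_5=6.7293, r_6=4.0415, r_7=1.9319 — all match ✓
Only this pose fits every beam.

(x, y, θ) = (4.5, 2.5, 60°)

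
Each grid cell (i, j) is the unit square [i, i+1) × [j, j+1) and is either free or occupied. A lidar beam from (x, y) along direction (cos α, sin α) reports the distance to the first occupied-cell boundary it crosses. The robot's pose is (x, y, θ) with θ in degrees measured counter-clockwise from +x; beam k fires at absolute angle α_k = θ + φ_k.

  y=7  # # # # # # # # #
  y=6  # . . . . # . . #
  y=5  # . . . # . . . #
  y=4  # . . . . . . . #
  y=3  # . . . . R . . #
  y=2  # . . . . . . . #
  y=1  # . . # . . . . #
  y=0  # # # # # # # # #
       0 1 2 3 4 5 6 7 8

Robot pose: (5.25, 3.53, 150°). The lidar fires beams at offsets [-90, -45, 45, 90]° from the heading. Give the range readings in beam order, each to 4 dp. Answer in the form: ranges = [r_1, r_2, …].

ranges = [4.0068, 1.5219, 4.3999, 2.5000]

beam 1: φ=-90°, α=60°
  cosα=0.5000 sinα=0.8660 | (5,3) | tMaxX 1.5000 tMaxY 0.5427 | tΔX 2.0000 tΔY 1.1547
    t=0.5427 [y] (5,4)
    t=1.5000 [x] (6,4)
    t=1.6974 [y] (6,5)
    t=2.8521 [y] (6,6)
    t=3.5000 [x] (7,6)
    t=4.0068 [y] (7,7) — stop
  → r_1 = 4.0068
beam 2: φ=-45°, α=105°
  cosα=-0.2588 sinα=0.9659 | (5,3) | tMaxX 0.9659 tMaxY 0.4866 | tΔX 3.8637 tΔY 1.0353
    t=0.4866 [y] (5,4)
    t=0.9659 [x] (4,4)
    t=1.5219 [y] (4,5) — stop
  → r_2 = 1.5219
beam 3: φ=45°, α=195°
  cosα=-0.9659 sinα=-0.2588 | (5,3) | tMaxX 0.2588 tMaxY 2.0478 | tΔX 1.0353 tΔY 3.8637
    t=0.2588 [x] (4,3)
    t=1.2941 [x] (3,3)
    t=2.0478 [y] (3,2)
    t=2.3294 [x] (2,2)
    t=3.3646 [x] (1,2)
    t=4.3999 [x] (0,2) — stop
  → r_3 = 4.3999
beam 4: φ=90°, α=240°
  cosα=-0.5000 sinα=-0.8660 | (5,3) | tMaxX 0.5000 tMaxY 0.6120 | tΔX 2.0000 tΔY 1.1547
    t=0.5000 [x] (4,3)
    t=0.6120 [y] (4,2)
    t=1.7667 [y] (4,1)
    t=2.5000 [x] (3,1) — stop
  → r_4 = 2.5000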